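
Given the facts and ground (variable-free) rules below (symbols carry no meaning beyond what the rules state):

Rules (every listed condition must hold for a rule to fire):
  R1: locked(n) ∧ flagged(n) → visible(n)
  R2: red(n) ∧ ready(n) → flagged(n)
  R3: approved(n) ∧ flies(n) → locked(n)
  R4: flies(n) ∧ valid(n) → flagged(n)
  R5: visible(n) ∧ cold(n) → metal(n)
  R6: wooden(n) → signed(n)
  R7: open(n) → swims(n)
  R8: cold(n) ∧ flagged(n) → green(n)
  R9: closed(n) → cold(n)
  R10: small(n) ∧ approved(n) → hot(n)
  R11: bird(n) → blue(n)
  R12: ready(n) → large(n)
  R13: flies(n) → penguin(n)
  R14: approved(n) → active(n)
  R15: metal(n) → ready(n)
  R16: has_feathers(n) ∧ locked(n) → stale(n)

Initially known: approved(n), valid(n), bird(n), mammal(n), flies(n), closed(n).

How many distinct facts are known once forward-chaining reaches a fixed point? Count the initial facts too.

17

Round 1 — R3, R4, R9, R11, R13, R14, derive locked(n), flagged(n), cold(n), blue(n), penguin(n), active(n).
Round 2 — R1, R8, derive visible(n), green(n).
Round 3 — R5, derive metal(n).
Round 4 — R15, derive ready(n).
Round 5 — R12, derive large(n).
Closure: {active(n), approved(n), bird(n), blue(n), closed(n), cold(n), flagged(n), flies(n), green(n), large(n), locked(n), mammal(n), metal(n), penguin(n), ready(n), valid(n), visible(n)} — 17 facts.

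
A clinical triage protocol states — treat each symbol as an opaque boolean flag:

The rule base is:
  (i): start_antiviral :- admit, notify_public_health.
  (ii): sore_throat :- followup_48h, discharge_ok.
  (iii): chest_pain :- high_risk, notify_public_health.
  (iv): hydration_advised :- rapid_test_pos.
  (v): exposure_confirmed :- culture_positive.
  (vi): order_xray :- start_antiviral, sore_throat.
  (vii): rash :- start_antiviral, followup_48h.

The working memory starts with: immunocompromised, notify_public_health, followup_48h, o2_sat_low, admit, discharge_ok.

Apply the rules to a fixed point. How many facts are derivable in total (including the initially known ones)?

Round 1: (i) [start_antiviral :- admit, notify_public_health.]; (ii) [sore_throat :- followup_48h, discharge_ok.]. Adds start_antiviral, sore_throat.
Round 2: (vi) [order_xray :- start_antiviral, sore_throat.]; (vii) [rash :- start_antiviral, followup_48h.]. Adds order_xray, rash.
Closure: {admit, discharge_ok, followup_48h, immunocompromised, notify_public_health, o2_sat_low, order_xray, rash, sore_throat, start_antiviral} — 10 facts.

10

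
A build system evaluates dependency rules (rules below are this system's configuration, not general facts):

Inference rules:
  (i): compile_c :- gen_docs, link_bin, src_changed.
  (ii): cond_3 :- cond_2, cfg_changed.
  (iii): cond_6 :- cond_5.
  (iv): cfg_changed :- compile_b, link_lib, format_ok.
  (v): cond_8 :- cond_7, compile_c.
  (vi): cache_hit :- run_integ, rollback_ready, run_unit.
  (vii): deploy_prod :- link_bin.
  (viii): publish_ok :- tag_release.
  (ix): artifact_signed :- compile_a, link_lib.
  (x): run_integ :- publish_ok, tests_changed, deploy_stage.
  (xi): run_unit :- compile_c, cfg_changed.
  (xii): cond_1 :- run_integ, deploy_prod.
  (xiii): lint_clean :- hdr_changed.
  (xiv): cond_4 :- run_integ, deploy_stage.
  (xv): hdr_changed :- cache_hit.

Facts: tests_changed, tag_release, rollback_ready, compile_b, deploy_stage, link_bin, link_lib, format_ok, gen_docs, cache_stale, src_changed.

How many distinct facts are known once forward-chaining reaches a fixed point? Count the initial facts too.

22

Round 1: (i) [compile_c :- gen_docs, link_bin, src_changed.]; (iv) [cfg_changed :- compile_b, link_lib, format_ok.]; (vii) [deploy_prod :- link_bin.]; (viii) [publish_ok :- tag_release.]. Adds compile_c, cfg_changed, deploy_prod, publish_ok.
Round 2: (x) [run_integ :- publish_ok, tests_changed, deploy_stage.]; (xi) [run_unit :- compile_c, cfg_changed.]. Adds run_integ, run_unit.
Round 3: (vi) [cache_hit :- run_integ, rollback_ready, run_unit.]; (xii) [cond_1 :- run_integ, deploy_prod.]; (xiv) [cond_4 :- run_integ, deploy_stage.]. Adds cache_hit, cond_1, cond_4.
Round 4: (xv) [hdr_changed :- cache_hit.]. Adds hdr_changed.
Round 5: (xiii) [lint_clean :- hdr_changed.]. Adds lint_clean.
Closure: {cache_hit, cache_stale, cfg_changed, compile_b, compile_c, cond_1, cond_4, deploy_prod, deploy_stage, format_ok, gen_docs, hdr_changed, link_bin, link_lib, lint_clean, publish_ok, rollback_ready, run_integ, run_unit, src_changed, tag_release, tests_changed} — 22 facts.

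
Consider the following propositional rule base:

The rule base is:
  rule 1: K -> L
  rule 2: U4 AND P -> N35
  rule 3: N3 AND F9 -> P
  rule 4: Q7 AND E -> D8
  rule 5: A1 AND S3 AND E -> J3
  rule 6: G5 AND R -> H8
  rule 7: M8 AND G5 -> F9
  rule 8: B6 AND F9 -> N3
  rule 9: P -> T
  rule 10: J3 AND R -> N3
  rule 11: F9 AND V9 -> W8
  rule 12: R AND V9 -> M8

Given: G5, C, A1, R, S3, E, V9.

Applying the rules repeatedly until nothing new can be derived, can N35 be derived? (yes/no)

[1] rule 5 [A1 AND S3 AND E -> J3]; rule 6 [G5 AND R -> H8]; rule 12 [R AND V9 -> M8]. ⇒ new: J3, H8, M8.
[2] rule 7 [M8 AND G5 -> F9]; rule 10 [J3 AND R -> N3]. ⇒ new: F9, N3.
[3] rule 3 [N3 AND F9 -> P]; rule 11 [F9 AND V9 -> W8]. ⇒ new: P, W8.
[4] rule 9 [P -> T]. ⇒ new: T.
Fixed point reached. N35 is concluded only by rule 2; rule 2 needs U4 (never derived).

no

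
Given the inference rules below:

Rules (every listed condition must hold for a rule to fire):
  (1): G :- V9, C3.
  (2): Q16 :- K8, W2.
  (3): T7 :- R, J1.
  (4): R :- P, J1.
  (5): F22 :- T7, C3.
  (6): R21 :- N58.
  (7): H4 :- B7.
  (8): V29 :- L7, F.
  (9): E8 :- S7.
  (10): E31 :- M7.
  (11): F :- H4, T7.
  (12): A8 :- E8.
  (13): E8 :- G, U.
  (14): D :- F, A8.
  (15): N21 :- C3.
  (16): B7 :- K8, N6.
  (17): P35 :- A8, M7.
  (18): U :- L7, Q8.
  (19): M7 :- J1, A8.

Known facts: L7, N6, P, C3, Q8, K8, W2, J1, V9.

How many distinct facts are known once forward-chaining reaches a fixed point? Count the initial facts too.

Round 1: (1) [G :- V9, C3.]; (2) [Q16 :- K8, W2.]; (4) [R :- P, J1.]; (15) [N21 :- C3.]; (16) [B7 :- K8, N6.]; (18) [U :- L7, Q8.]. New: G, Q16, R, N21, B7, U.
Round 2: (3) [T7 :- R, J1.]; (7) [H4 :- B7.]; (13) [E8 :- G, U.]. New: T7, H4, E8.
Round 3: (5) [F22 :- T7, C3.]; (11) [F :- H4, T7.]; (12) [A8 :- E8.]. New: F22, F, A8.
Round 4: (8) [V29 :- L7, F.]; (14) [D :- F, A8.]; (19) [M7 :- J1, A8.]. New: V29, D, M7.
Round 5: (10) [E31 :- M7.]; (17) [P35 :- A8, M7.]. New: E31, P35.
Closure: {A8, B7, C3, D, E31, E8, F, F22, G, H4, J1, K8, L7, M7, N21, N6, P, P35, Q16, Q8, R, T7, U, V29, V9, W2} — 26 facts.

26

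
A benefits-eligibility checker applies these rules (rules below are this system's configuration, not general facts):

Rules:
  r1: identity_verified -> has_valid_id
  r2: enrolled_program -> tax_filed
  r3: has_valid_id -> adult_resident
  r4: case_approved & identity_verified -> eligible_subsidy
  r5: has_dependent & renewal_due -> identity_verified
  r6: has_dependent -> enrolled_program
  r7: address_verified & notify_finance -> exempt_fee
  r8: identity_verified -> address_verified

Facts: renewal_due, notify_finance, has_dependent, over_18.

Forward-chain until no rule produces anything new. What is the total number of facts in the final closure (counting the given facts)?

11

Round 1 — r5, r6, derive identity_verified, enrolled_program.
Round 2 — r1, r2, r8, derive has_valid_id, tax_filed, address_verified.
Round 3 — r3, r7, derive adult_resident, exempt_fee.
Closure: {address_verified, adult_resident, enrolled_program, exempt_fee, has_dependent, has_valid_id, identity_verified, notify_finance, over_18, renewal_due, tax_filed} — 11 facts.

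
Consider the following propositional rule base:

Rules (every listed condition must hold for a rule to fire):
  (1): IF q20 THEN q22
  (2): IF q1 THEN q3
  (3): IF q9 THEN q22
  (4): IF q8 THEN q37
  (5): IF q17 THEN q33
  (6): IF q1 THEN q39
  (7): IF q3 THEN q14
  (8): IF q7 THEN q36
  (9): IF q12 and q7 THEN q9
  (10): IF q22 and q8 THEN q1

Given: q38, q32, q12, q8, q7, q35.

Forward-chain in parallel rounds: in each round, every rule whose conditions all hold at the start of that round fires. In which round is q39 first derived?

[1] (4) [IF q8 THEN q37]; (8) [IF q7 THEN q36]; (9) [IF q12 and q7 THEN q9]. ⇒ new: q37, q36, q9.
[2] (3) [IF q9 THEN q22]. ⇒ new: q22.
[3] (10) [IF q22 and q8 THEN q1]. ⇒ new: q1.
[4] (2) [IF q1 THEN q3]; (6) [IF q1 THEN q39]. ⇒ new: q3, q39.
q39 first appears in round 4.

4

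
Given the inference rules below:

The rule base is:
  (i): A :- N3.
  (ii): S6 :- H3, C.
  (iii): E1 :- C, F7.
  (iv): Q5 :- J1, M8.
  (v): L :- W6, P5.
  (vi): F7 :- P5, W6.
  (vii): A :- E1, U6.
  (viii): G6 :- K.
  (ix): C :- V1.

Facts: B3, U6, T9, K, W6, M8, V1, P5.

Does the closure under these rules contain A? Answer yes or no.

Round 1 fires (v), (vi), (viii), (ix), giving L, F7, G6, C.
Round 2 fires (iii), giving E1.
Round 3 fires (vii), giving A.
A appears in round 3, so it is derivable.

yes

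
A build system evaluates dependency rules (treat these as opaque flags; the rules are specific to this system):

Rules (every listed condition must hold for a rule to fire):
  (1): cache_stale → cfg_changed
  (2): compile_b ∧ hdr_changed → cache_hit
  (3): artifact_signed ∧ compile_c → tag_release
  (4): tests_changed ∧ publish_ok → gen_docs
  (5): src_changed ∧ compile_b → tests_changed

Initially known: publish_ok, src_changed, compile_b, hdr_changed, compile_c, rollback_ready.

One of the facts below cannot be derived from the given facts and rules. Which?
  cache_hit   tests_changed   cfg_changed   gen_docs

cfg_changed

[1] (2) [compile_b ∧ hdr_changed → cache_hit]; (5) [src_changed ∧ compile_b → tests_changed]. ⇒ new: cache_hit, tests_changed.
[2] (4) [tests_changed ∧ publish_ok → gen_docs]. ⇒ new: gen_docs.
Derived: cache_hit (round 1), gen_docs (round 2), tests_changed (round 1). cfg_changed never appears in any round.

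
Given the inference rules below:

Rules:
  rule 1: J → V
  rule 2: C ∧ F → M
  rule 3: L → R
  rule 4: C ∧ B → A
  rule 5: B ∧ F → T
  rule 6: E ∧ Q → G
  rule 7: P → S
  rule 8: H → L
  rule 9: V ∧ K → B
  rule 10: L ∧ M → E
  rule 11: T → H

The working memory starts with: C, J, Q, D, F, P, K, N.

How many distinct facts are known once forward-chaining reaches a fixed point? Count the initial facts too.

19

Round 1: rule 1 [J → V]; rule 2 [C ∧ F → M]; rule 7 [P → S]. Adds V, M, S.
Round 2: rule 9 [V ∧ K → B]. Adds B.
Round 3: rule 4 [C ∧ B → A]; rule 5 [B ∧ F → T]. Adds A, T.
Round 4: rule 11 [T → H]. Adds H.
Round 5: rule 8 [H → L]. Adds L.
Round 6: rule 3 [L → R]; rule 10 [L ∧ M → E]. Adds R, E.
Round 7: rule 6 [E ∧ Q → G]. Adds G.
Closure: {A, B, C, D, E, F, G, H, J, K, L, M, N, P, Q, R, S, T, V} — 19 facts.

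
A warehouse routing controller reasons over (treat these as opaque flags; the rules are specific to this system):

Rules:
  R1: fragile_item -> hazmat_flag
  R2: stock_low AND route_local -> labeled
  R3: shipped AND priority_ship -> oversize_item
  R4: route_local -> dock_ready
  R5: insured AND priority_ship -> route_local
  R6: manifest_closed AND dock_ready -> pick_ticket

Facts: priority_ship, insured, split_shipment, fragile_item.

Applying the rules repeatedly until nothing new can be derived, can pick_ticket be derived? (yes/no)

Round 1 fires R1, R5, giving hazmat_flag, route_local.
Round 2 fires R4, giving dock_ready.
Fixed point reached. pick_ticket is concluded only by R6; R6 needs manifest_closed (never derived).

no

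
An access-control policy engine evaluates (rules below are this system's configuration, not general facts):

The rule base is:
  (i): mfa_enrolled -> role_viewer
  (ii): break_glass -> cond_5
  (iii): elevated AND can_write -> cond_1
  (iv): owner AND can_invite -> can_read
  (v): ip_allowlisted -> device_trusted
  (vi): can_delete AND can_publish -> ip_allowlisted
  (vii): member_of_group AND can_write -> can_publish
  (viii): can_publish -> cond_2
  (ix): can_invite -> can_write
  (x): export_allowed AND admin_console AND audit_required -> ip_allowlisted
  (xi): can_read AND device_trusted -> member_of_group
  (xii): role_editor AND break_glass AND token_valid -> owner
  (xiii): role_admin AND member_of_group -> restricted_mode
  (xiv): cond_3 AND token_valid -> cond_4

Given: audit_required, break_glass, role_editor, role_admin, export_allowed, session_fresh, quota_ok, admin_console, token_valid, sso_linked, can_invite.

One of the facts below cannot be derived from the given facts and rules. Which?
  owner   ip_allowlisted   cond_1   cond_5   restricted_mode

Round 1 — (ii), (ix), (x), (xii), derive cond_5, can_write, ip_allowlisted, owner.
Round 2 — (iv), (v), derive can_read, device_trusted.
Round 3 — (xi), derive member_of_group.
Round 4 — (vii), (xiii), derive can_publish, restricted_mode.
Round 5 — (viii), derive cond_2.
Derived: cond_5 (round 1), owner (round 1), ip_allowlisted (round 1), restricted_mode (round 4). cond_1 never appears in any round.

cond_1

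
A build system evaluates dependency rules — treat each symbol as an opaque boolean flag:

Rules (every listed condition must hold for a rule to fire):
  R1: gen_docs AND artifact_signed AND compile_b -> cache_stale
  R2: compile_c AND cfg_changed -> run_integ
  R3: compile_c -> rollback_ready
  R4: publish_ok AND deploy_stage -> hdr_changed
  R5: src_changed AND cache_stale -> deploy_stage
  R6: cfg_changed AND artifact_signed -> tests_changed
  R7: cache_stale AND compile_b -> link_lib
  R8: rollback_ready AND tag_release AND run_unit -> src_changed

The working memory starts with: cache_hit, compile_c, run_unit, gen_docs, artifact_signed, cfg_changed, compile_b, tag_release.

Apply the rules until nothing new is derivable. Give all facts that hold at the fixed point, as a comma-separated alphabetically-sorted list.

Round 1: R1 [gen_docs AND artifact_signed AND compile_b -> cache_stale]; R2 [compile_c AND cfg_changed -> run_integ]; R3 [compile_c -> rollback_ready]; R6 [cfg_changed AND artifact_signed -> tests_changed]. Adds cache_stale, run_integ, rollback_ready, tests_changed.
Round 2: R7 [cache_stale AND compile_b -> link_lib]; R8 [rollback_ready AND tag_release AND run_unit -> src_changed]. Adds link_lib, src_changed.
Round 3: R5 [src_changed AND cache_stale -> deploy_stage]. Adds deploy_stage.

artifact_signed, cache_hit, cache_stale, cfg_changed, compile_b, compile_c, deploy_stage, gen_docs, link_lib, rollback_ready, run_integ, run_unit, src_changed, tag_release, tests_changed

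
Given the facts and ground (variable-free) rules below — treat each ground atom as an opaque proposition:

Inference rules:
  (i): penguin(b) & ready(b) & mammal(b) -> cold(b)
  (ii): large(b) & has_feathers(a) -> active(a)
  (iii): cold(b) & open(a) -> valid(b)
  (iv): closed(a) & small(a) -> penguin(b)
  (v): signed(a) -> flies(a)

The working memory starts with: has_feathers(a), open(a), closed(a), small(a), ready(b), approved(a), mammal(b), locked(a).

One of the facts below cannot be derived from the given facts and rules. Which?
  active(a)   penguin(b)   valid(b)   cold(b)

active(a)

Round 1 fires (iv), giving penguin(b).
Round 2 fires (i), giving cold(b).
Round 3 fires (iii), giving valid(b).
Derived: penguin(b) (round 1), cold(b) (round 2), valid(b) (round 3). active(a) never appears in any round.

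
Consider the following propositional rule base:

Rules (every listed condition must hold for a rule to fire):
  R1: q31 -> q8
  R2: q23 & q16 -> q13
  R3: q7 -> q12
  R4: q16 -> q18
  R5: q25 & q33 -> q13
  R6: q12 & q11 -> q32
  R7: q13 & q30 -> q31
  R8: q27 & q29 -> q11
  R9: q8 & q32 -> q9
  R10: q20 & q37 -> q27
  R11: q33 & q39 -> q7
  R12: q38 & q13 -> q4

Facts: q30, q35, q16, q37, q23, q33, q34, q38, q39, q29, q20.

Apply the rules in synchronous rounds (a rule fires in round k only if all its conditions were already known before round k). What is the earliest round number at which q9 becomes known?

4

Round 1: R2 [q23 & q16 -> q13]; R4 [q16 -> q18]; R10 [q20 & q37 -> q27]; R11 [q33 & q39 -> q7]. Adds q13, q18, q27, q7.
Round 2: R3 [q7 -> q12]; R7 [q13 & q30 -> q31]; R8 [q27 & q29 -> q11]; R12 [q38 & q13 -> q4]. Adds q12, q31, q11, q4.
Round 3: R1 [q31 -> q8]; R6 [q12 & q11 -> q32]. Adds q8, q32.
Round 4: R9 [q8 & q32 -> q9]. Adds q9.
q9 first appears in round 4.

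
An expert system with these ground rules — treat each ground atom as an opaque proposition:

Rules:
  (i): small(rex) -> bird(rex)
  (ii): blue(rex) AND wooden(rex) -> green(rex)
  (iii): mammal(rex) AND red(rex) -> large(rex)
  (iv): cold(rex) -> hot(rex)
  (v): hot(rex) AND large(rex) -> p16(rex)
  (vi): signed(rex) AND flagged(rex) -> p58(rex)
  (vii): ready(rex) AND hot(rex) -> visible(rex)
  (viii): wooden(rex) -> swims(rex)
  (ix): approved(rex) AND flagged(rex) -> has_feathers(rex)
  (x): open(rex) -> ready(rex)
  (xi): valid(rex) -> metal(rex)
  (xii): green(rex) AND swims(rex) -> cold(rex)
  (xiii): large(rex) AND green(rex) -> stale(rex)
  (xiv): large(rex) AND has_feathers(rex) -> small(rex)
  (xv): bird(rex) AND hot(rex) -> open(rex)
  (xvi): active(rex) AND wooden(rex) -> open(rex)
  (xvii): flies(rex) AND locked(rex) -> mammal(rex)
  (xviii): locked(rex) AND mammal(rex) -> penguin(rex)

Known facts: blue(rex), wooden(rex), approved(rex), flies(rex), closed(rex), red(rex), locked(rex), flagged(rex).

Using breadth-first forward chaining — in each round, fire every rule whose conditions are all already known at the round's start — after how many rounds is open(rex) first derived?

Round 1: (ii) [blue(rex) AND wooden(rex) -> green(rex)]; (viii) [wooden(rex) -> swims(rex)]; (ix) [approved(rex) AND flagged(rex) -> has_feathers(rex)]; (xvii) [flies(rex) AND locked(rex) -> mammal(rex)]. New: green(rex), swims(rex), has_feathers(rex), mammal(rex).
Round 2: (iii) [mammal(rex) AND red(rex) -> large(rex)]; (xii) [green(rex) AND swims(rex) -> cold(rex)]; (xviii) [locked(rex) AND mammal(rex) -> penguin(rex)]. New: large(rex), cold(rex), penguin(rex).
Round 3: (iv) [cold(rex) -> hot(rex)]; (xiii) [large(rex) AND green(rex) -> stale(rex)]; (xiv) [large(rex) AND has_feathers(rex) -> small(rex)]. New: hot(rex), stale(rex), small(rex).
Round 4: (i) [small(rex) -> bird(rex)]; (v) [hot(rex) AND large(rex) -> p16(rex)]. New: bird(rex), p16(rex).
Round 5: (xv) [bird(rex) AND hot(rex) -> open(rex)]. New: open(rex).
open(rex) first appears in round 5.

5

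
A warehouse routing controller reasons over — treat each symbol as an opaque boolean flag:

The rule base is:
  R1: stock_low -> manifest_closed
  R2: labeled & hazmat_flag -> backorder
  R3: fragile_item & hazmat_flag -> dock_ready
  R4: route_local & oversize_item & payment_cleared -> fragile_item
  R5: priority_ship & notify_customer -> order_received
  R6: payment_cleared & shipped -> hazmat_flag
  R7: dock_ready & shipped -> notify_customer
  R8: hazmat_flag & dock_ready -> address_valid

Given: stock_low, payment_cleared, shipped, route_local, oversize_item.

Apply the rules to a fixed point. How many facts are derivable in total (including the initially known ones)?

11

Round 1: R1 [stock_low -> manifest_closed]; R4 [route_local & oversize_item & payment_cleared -> fragile_item]; R6 [payment_cleared & shipped -> hazmat_flag]. New: manifest_closed, fragile_item, hazmat_flag.
Round 2: R3 [fragile_item & hazmat_flag -> dock_ready]. New: dock_ready.
Round 3: R7 [dock_ready & shipped -> notify_customer]; R8 [hazmat_flag & dock_ready -> address_valid]. New: notify_customer, address_valid.
Closure: {address_valid, dock_ready, fragile_item, hazmat_flag, manifest_closed, notify_customer, oversize_item, payment_cleared, route_local, shipped, stock_low} — 11 facts.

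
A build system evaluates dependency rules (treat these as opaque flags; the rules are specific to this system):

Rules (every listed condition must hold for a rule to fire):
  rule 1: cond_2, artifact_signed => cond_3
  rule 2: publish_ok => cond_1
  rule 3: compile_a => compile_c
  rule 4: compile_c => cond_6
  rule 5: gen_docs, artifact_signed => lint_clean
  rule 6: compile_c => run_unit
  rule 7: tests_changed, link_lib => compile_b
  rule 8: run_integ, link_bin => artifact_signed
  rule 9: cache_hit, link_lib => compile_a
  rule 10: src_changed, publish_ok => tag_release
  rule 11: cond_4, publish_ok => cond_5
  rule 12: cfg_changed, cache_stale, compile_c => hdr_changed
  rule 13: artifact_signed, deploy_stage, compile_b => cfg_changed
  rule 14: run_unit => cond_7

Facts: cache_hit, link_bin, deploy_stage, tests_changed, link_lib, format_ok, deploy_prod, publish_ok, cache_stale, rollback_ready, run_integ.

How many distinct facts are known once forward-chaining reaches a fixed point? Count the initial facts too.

[1] rule 2 [publish_ok => cond_1]; rule 7 [tests_changed, link_lib => compile_b]; rule 8 [run_integ, link_bin => artifact_signed]; rule 9 [cache_hit, link_lib => compile_a]. ⇒ new: cond_1, compile_b, artifact_signed, compile_a.
[2] rule 3 [compile_a => compile_c]; rule 13 [artifact_signed, deploy_stage, compile_b => cfg_changed]. ⇒ new: compile_c, cfg_changed.
[3] rule 4 [compile_c => cond_6]; rule 6 [compile_c => run_unit]; rule 12 [cfg_changed, cache_stale, compile_c => hdr_changed]. ⇒ new: cond_6, run_unit, hdr_changed.
[4] rule 14 [run_unit => cond_7]. ⇒ new: cond_7.
Closure: {artifact_signed, cache_hit, cache_stale, cfg_changed, compile_a, compile_b, compile_c, cond_1, cond_6, cond_7, deploy_prod, deploy_stage, format_ok, hdr_changed, link_bin, link_lib, publish_ok, rollback_ready, run_integ, run_unit, tests_changed} — 21 facts.

21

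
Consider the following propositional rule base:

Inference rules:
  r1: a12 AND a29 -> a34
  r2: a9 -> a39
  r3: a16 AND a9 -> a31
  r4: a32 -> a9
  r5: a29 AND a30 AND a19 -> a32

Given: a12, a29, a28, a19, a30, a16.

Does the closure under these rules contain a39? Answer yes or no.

yes

Round 1 — r1, r5, derive a34, a32.
Round 2 — r4, derive a9.
Round 3 — r2, r3, derive a39, a31.
a39 appears in round 3, so it is derivable.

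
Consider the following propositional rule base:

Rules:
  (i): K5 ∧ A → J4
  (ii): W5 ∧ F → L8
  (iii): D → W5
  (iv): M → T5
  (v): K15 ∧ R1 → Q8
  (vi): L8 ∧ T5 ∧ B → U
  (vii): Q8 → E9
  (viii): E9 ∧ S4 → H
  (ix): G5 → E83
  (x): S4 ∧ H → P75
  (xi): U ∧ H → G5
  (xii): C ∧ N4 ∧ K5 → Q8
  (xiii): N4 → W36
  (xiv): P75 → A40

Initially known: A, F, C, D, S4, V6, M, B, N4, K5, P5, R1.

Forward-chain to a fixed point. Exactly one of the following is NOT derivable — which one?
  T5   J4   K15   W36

Round 1: (i) [K5 ∧ A → J4]; (iii) [D → W5]; (iv) [M → T5]; (xii) [C ∧ N4 ∧ K5 → Q8]; (xiii) [N4 → W36]. New: J4, W5, T5, Q8, W36.
Round 2: (ii) [W5 ∧ F → L8]; (vii) [Q8 → E9]. New: L8, E9.
Round 3: (vi) [L8 ∧ T5 ∧ B → U]; (viii) [E9 ∧ S4 → H]. New: U, H.
Round 4: (x) [S4 ∧ H → P75]; (xi) [U ∧ H → G5]. New: P75, G5.
Round 5: (ix) [G5 → E83]; (xiv) [P75 → A40]. New: E83, A40.
Derived: W36 (round 1), J4 (round 1), T5 (round 1). K15 never appears in any round.

K15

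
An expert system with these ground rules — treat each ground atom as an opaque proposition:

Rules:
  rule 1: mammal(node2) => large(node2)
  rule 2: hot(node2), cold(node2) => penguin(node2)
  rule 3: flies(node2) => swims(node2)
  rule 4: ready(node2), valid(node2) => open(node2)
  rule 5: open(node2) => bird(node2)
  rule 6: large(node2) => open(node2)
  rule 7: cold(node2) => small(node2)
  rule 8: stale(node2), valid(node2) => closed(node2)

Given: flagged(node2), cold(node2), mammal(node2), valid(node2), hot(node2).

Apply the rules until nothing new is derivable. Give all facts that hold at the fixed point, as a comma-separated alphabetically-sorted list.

bird(node2), cold(node2), flagged(node2), hot(node2), large(node2), mammal(node2), open(node2), penguin(node2), small(node2), valid(node2)

Round 1 — rule 1, rule 2, rule 7, derive large(node2), penguin(node2), small(node2).
Round 2 — rule 6, derive open(node2).
Round 3 — rule 5, derive bird(node2).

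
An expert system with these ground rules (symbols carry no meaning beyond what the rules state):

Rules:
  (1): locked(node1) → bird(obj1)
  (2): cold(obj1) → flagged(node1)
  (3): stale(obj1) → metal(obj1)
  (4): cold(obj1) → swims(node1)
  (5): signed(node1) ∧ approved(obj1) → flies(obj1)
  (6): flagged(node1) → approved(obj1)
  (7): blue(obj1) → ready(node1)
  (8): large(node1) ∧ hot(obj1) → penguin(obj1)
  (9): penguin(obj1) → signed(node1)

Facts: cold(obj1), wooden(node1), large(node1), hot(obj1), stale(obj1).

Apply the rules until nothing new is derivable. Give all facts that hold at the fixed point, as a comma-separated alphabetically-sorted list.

Round 1 — (2), (3), (4), (8), derive flagged(node1), metal(obj1), swims(node1), penguin(obj1).
Round 2 — (6), (9), derive approved(obj1), signed(node1).
Round 3 — (5), derive flies(obj1).

approved(obj1), cold(obj1), flagged(node1), flies(obj1), hot(obj1), large(node1), metal(obj1), penguin(obj1), signed(node1), stale(obj1), swims(node1), wooden(node1)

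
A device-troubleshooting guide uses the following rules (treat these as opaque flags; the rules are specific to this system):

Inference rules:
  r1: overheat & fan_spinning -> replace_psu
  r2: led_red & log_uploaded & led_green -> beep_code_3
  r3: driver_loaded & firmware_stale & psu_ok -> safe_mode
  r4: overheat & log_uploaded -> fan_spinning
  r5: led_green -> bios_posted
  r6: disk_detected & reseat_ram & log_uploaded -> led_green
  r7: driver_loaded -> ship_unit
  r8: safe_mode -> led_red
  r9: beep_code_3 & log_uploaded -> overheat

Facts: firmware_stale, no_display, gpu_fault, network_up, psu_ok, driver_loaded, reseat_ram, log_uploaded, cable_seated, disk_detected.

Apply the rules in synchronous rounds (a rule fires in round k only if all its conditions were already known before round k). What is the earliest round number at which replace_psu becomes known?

6

Round 1 fires r3, r6, r7, giving safe_mode, led_green, ship_unit.
Round 2 fires r5, r8, giving bios_posted, led_red.
Round 3 fires r2, giving beep_code_3.
Round 4 fires r9, giving overheat.
Round 5 fires r4, giving fan_spinning.
Round 6 fires r1, giving replace_psu.
replace_psu first appears in round 6.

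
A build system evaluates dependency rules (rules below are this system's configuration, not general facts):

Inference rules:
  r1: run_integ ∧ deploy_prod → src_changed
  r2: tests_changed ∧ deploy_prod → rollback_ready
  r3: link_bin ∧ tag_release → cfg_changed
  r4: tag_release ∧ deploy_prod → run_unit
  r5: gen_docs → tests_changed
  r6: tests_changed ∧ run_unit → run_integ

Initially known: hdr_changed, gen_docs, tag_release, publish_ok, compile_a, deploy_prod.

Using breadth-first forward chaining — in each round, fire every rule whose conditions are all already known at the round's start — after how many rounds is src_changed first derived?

Round 1 fires r4, r5, giving run_unit, tests_changed.
Round 2 fires r2, r6, giving rollback_ready, run_integ.
Round 3 fires r1, giving src_changed.
src_changed first appears in round 3.

3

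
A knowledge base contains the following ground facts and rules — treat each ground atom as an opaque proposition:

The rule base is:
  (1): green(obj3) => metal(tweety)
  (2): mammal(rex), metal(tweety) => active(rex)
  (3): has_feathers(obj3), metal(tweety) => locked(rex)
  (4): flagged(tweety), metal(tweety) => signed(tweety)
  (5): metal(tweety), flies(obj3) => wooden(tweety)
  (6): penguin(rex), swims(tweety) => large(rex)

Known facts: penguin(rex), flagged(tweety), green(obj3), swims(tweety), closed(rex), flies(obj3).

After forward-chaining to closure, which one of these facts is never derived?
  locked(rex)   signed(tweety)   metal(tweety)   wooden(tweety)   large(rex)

locked(rex)

Round 1 fires (1), (6), giving metal(tweety), large(rex).
Round 2 fires (4), (5), giving signed(tweety), wooden(tweety).
Derived: large(rex) (round 1), signed(tweety) (round 2), wooden(tweety) (round 2), metal(tweety) (round 1). locked(rex) never appears in any round.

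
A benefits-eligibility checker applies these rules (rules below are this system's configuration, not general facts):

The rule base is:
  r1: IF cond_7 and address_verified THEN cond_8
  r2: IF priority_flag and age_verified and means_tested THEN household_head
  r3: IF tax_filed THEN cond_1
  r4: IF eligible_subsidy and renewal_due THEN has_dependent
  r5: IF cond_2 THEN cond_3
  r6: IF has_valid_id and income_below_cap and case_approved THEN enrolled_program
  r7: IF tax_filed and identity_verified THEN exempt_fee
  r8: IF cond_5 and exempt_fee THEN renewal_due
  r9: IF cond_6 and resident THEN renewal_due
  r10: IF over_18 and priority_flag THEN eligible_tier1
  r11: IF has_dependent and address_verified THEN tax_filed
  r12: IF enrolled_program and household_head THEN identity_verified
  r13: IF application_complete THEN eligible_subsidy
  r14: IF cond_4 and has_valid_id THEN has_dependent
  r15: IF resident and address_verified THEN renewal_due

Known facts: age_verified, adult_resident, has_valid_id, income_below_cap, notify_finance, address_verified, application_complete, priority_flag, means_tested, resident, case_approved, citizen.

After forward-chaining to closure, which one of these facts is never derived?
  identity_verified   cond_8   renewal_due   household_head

[1] r2 [IF priority_flag and age_verified and means_tested THEN household_head]; r6 [IF has_valid_id and income_below_cap and case_approved THEN enrolled_program]; r13 [IF application_complete THEN eligible_subsidy]; r15 [IF resident and address_verified THEN renewal_due]. ⇒ new: household_head, enrolled_program, eligible_subsidy, renewal_due.
[2] r4 [IF eligible_subsidy and renewal_due THEN has_dependent]; r12 [IF enrolled_program and household_head THEN identity_verified]. ⇒ new: has_dependent, identity_verified.
[3] r11 [IF has_dependent and address_verified THEN tax_filed]. ⇒ new: tax_filed.
[4] r3 [IF tax_filed THEN cond_1]; r7 [IF tax_filed and identity_verified THEN exempt_fee]. ⇒ new: cond_1, exempt_fee.
Derived: renewal_due (round 1), identity_verified (round 2), household_head (round 1). cond_8 never appears in any round.

cond_8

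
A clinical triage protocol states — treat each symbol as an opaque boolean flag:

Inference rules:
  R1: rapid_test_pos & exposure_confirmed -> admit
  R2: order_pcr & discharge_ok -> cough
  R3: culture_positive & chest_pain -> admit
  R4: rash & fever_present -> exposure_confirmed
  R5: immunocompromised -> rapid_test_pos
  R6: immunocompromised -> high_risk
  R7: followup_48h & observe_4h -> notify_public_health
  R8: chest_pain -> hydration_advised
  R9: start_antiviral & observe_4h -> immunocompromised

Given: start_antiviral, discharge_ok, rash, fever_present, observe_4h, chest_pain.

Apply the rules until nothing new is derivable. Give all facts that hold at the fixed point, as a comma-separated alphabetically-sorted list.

[1] R4 [rash & fever_present -> exposure_confirmed]; R8 [chest_pain -> hydration_advised]; R9 [start_antiviral & observe_4h -> immunocompromised]. ⇒ new: exposure_confirmed, hydration_advised, immunocompromised.
[2] R5 [immunocompromised -> rapid_test_pos]; R6 [immunocompromised -> high_risk]. ⇒ new: rapid_test_pos, high_risk.
[3] R1 [rapid_test_pos & exposure_confirmed -> admit]. ⇒ new: admit.

admit, chest_pain, discharge_ok, exposure_confirmed, fever_present, high_risk, hydration_advised, immunocompromised, observe_4h, rapid_test_pos, rash, start_antiviral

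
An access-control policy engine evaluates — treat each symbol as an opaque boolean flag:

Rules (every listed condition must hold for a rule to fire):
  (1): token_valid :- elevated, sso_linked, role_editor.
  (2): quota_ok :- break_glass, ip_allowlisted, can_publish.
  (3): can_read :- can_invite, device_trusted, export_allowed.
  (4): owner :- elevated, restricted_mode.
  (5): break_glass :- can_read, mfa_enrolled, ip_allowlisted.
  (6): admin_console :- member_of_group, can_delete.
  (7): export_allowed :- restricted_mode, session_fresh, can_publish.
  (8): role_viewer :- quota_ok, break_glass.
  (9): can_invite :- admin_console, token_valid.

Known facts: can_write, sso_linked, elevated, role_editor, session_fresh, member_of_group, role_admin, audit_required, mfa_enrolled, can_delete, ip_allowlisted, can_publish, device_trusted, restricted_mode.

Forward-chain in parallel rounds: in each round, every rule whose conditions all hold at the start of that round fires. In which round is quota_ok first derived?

5

Round 1: (1) [token_valid :- elevated, sso_linked, role_editor.]; (4) [owner :- elevated, restricted_mode.]; (6) [admin_console :- member_of_group, can_delete.]; (7) [export_allowed :- restricted_mode, session_fresh, can_publish.]. New: token_valid, owner, admin_console, export_allowed.
Round 2: (9) [can_invite :- admin_console, token_valid.]. New: can_invite.
Round 3: (3) [can_read :- can_invite, device_trusted, export_allowed.]. New: can_read.
Round 4: (5) [break_glass :- can_read, mfa_enrolled, ip_allowlisted.]. New: break_glass.
Round 5: (2) [quota_ok :- break_glass, ip_allowlisted, can_publish.]. New: quota_ok.
quota_ok first appears in round 5.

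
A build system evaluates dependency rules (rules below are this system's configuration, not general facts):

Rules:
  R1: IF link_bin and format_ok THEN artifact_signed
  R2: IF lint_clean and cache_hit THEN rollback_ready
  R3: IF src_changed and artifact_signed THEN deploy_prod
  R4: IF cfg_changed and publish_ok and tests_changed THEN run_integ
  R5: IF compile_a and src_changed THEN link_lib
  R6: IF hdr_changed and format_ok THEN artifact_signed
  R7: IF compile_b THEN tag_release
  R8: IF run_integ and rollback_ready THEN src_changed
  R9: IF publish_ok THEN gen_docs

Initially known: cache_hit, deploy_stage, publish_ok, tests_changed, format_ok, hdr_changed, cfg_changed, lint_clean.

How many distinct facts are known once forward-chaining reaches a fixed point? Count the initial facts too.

Round 1: R2 [IF lint_clean and cache_hit THEN rollback_ready]; R4 [IF cfg_changed and publish_ok and tests_changed THEN run_integ]; R6 [IF hdr_changed and format_ok THEN artifact_signed]; R9 [IF publish_ok THEN gen_docs]. Adds rollback_ready, run_integ, artifact_signed, gen_docs.
Round 2: R8 [IF run_integ and rollback_ready THEN src_changed]. Adds src_changed.
Round 3: R3 [IF src_changed and artifact_signed THEN deploy_prod]. Adds deploy_prod.
Closure: {artifact_signed, cache_hit, cfg_changed, deploy_prod, deploy_stage, format_ok, gen_docs, hdr_changed, lint_clean, publish_ok, rollback_ready, run_integ, src_changed, tests_changed} — 14 facts.

14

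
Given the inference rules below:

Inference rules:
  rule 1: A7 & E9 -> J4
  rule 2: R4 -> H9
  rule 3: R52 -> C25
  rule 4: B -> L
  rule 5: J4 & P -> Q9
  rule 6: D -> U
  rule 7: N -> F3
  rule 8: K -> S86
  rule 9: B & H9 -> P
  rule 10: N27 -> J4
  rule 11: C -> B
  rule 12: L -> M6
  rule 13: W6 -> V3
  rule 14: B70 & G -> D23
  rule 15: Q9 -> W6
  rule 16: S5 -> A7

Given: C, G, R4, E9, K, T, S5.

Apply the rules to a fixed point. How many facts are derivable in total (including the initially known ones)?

Round 1 fires rule 2, rule 8, rule 11, rule 16, giving H9, S86, B, A7.
Round 2 fires rule 1, rule 4, rule 9, giving J4, L, P.
Round 3 fires rule 5, rule 12, giving Q9, M6.
Round 4 fires rule 15, giving W6.
Round 5 fires rule 13, giving V3.
Closure: {A7, B, C, E9, G, H9, J4, K, L, M6, P, Q9, R4, S5, S86, T, V3, W6} — 18 facts.

18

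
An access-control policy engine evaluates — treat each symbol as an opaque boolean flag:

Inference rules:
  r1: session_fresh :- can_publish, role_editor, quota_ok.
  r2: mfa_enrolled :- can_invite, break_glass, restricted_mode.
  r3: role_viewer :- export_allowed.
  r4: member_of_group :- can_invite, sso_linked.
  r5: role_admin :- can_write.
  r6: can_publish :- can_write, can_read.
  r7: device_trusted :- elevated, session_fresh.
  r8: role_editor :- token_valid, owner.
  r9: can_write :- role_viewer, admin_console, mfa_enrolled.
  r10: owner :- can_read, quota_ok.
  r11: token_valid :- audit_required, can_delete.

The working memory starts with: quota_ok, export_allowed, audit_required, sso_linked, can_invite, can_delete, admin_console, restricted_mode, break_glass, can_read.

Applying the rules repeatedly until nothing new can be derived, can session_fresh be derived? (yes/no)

yes

[1] r2 [mfa_enrolled :- can_invite, break_glass, restricted_mode.]; r3 [role_viewer :- export_allowed.]; r4 [member_of_group :- can_invite, sso_linked.]; r10 [owner :- can_read, quota_ok.]; r11 [token_valid :- audit_required, can_delete.]. ⇒ new: mfa_enrolled, role_viewer, member_of_group, owner, token_valid.
[2] r8 [role_editor :- token_valid, owner.]; r9 [can_write :- role_viewer, admin_console, mfa_enrolled.]. ⇒ new: role_editor, can_write.
[3] r5 [role_admin :- can_write.]; r6 [can_publish :- can_write, can_read.]. ⇒ new: role_admin, can_publish.
[4] r1 [session_fresh :- can_publish, role_editor, quota_ok.]. ⇒ new: session_fresh.
session_fresh appears in round 4, so it is derivable.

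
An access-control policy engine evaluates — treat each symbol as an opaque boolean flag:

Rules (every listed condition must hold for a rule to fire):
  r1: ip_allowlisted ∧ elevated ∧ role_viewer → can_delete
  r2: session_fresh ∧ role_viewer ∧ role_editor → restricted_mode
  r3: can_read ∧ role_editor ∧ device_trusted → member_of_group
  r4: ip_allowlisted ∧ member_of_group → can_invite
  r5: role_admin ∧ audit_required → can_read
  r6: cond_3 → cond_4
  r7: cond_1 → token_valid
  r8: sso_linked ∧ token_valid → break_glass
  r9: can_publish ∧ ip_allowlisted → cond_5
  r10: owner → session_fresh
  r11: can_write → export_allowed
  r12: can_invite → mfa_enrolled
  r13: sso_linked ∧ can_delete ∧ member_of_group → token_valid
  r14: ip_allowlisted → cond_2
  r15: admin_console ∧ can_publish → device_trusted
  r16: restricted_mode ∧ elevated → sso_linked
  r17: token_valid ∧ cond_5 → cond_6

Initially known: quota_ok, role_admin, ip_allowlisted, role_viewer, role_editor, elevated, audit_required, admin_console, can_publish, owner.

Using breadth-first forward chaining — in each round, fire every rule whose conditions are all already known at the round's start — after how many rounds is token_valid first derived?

4

[1] r1 [ip_allowlisted ∧ elevated ∧ role_viewer → can_delete]; r5 [role_admin ∧ audit_required → can_read]; r9 [can_publish ∧ ip_allowlisted → cond_5]; r10 [owner → session_fresh]; r14 [ip_allowlisted → cond_2]; r15 [admin_console ∧ can_publish → device_trusted]. ⇒ new: can_delete, can_read, cond_5, session_fresh, cond_2, device_trusted.
[2] r2 [session_fresh ∧ role_viewer ∧ role_editor → restricted_mode]; r3 [can_read ∧ role_editor ∧ device_trusted → member_of_group]. ⇒ new: restricted_mode, member_of_group.
[3] r4 [ip_allowlisted ∧ member_of_group → can_invite]; r16 [restricted_mode ∧ elevated → sso_linked]. ⇒ new: can_invite, sso_linked.
[4] r12 [can_invite → mfa_enrolled]; r13 [sso_linked ∧ can_delete ∧ member_of_group → token_valid]. ⇒ new: mfa_enrolled, token_valid.
token_valid first appears in round 4.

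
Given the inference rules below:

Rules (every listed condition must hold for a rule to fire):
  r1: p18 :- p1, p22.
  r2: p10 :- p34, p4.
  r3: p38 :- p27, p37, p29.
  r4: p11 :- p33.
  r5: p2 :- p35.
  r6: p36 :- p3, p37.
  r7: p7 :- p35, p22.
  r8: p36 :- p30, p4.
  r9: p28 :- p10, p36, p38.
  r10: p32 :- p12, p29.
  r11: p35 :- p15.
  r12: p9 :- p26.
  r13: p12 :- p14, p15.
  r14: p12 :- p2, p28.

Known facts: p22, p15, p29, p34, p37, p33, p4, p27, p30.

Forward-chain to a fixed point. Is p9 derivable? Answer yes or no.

Round 1: r2 [p10 :- p34, p4.]; r3 [p38 :- p27, p37, p29.]; r4 [p11 :- p33.]; r8 [p36 :- p30, p4.]; r11 [p35 :- p15.]. New: p10, p38, p11, p36, p35.
Round 2: r5 [p2 :- p35.]; r7 [p7 :- p35, p22.]; r9 [p28 :- p10, p36, p38.]. New: p2, p7, p28.
Round 3: r14 [p12 :- p2, p28.]. New: p12.
Round 4: r10 [p32 :- p12, p29.]. New: p32.
Fixed point reached. p9 is concluded only by r12; r12 needs p26 (never derived).

no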